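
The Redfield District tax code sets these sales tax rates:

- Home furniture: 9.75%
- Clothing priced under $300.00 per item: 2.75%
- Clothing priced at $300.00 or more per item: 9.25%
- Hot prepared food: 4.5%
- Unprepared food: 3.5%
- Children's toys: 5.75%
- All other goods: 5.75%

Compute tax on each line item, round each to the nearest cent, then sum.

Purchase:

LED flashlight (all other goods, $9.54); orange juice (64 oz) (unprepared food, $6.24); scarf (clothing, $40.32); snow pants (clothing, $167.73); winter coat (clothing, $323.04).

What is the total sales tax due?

LED flashlight $9.54: all other goods → 5.75% → $0.55
Orange juice (64 oz) $6.24: unprepared food → 3.5% → $0.22
Scarf $40.32: clothing, under $300.00 → 2.75% → $1.11
Snow pants $167.73: clothing, under $300.00 → 2.75% → $4.61
Winter coat $323.04: clothing, $300.00 or more → 9.25% → $29.88
Total tax = $0.55 + $0.22 + $1.11 + $4.61 + $29.88 = $36.37

$36.37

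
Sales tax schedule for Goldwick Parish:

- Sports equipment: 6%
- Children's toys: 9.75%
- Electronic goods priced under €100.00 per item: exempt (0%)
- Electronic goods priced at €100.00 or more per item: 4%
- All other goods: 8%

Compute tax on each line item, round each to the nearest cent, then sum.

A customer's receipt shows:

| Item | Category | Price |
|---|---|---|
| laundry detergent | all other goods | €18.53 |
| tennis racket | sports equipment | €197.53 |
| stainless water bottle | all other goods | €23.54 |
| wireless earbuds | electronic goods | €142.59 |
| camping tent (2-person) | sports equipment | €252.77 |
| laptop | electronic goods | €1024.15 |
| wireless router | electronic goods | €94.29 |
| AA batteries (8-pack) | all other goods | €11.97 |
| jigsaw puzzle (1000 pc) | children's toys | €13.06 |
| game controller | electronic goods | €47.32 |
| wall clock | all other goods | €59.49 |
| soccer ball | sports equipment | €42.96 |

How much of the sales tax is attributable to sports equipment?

Tennis racket €197.53: sports equipment → 6% → €11.85
Camping tent (2-person) €252.77: sports equipment → 6% → €15.17
Soccer ball €42.96: sports equipment → 6% → €2.58
Tax on sports equipment = €11.85 + €15.17 + €2.58 = €29.60

€29.60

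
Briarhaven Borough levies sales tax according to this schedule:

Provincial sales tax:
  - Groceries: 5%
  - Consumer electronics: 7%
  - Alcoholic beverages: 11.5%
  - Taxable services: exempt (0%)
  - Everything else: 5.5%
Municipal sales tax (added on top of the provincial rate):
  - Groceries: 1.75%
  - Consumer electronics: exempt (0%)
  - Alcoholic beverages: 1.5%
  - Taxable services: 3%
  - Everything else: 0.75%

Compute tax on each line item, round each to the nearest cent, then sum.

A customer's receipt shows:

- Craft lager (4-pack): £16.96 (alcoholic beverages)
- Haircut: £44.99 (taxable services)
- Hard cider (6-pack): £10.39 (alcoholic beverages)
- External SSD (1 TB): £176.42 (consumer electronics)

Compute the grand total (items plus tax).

Craft lager (4-pack) £16.96: alcoholic beverages → 11.5% + 1.5% municipal = 13% → £2.20
Haircut £44.99: taxable services → 0% + 3% municipal = 3% → £1.35
Hard cider (6-pack) £10.39: alcoholic beverages → 11.5% + 1.5% municipal = 13% → £1.35
External SSD (1 TB) £176.42: consumer electronics → 7% + 0% municipal = 7% → £12.35
Subtotal = £248.76; tax = £17.25; total due = £266.01

£266.01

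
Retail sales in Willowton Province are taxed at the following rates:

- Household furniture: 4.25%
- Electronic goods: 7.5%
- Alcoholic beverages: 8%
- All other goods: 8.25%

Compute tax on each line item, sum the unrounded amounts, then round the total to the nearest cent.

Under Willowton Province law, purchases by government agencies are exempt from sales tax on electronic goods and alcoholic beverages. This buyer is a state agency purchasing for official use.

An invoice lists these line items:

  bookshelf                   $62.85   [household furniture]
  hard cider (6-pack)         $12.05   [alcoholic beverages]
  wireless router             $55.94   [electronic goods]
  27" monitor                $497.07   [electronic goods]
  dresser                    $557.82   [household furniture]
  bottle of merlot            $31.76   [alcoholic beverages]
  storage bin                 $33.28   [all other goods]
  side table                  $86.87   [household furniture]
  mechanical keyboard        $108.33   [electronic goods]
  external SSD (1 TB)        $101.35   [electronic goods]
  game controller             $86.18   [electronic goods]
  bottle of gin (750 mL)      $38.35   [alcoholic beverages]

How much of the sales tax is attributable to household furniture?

Bookshelf $62.85: household furniture → 4.25% → $2.671125
Dresser $557.82: household furniture → 4.25% → $23.70735
Side table $86.87: household furniture → 4.25% → $3.691975
Tax on household furniture: unrounded sum = $30.07045 → $30.07

$30.07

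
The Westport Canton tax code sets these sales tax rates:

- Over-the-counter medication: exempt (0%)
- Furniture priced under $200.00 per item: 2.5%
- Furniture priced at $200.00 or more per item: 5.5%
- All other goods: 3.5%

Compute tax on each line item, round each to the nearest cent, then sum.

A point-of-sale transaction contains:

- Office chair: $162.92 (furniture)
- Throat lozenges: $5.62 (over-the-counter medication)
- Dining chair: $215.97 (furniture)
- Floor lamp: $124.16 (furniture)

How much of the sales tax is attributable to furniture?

Office chair $162.92: furniture, under $200.00 → 2.5% → $4.07
Dining chair $215.97: furniture, $200.00 or more → 5.5% → $11.88
Floor lamp $124.16: furniture, under $200.00 → 2.5% → $3.10
Tax on furniture = $4.07 + $11.88 + $3.10 = $19.05

$19.05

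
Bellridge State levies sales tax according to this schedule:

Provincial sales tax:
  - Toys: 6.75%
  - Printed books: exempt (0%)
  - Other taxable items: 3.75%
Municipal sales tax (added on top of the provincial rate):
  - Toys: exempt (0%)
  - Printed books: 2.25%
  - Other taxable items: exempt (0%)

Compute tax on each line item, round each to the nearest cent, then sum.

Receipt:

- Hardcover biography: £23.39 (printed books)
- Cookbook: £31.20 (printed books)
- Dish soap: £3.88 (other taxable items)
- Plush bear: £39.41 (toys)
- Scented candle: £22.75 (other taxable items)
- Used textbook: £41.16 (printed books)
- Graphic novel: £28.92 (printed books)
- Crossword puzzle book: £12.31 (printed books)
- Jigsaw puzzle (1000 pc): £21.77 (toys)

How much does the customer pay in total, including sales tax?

£233.01

Hardcover biography £23.39: printed books → 0% + 2.25% municipal = 2.25% → £0.53
Cookbook £31.20: printed books → 0% + 2.25% municipal = 2.25% → £0.70
Dish soap £3.88: other taxable items → 3.75% + 0% municipal = 3.75% → £0.15
Plush bear £39.41: toys → 6.75% + 0% municipal = 6.75% → £2.66
Scented candle £22.75: other taxable items → 3.75% + 0% municipal = 3.75% → £0.85
Used textbook £41.16: printed books → 0% + 2.25% municipal = 2.25% → £0.93
Graphic novel £28.92: printed books → 0% + 2.25% municipal = 2.25% → £0.65
Crossword puzzle book £12.31: printed books → 0% + 2.25% municipal = 2.25% → £0.28
Jigsaw puzzle (1000 pc) £21.77: toys → 6.75% + 0% municipal = 6.75% → £1.47
Subtotal = £224.79; tax = £8.22; total due = £233.01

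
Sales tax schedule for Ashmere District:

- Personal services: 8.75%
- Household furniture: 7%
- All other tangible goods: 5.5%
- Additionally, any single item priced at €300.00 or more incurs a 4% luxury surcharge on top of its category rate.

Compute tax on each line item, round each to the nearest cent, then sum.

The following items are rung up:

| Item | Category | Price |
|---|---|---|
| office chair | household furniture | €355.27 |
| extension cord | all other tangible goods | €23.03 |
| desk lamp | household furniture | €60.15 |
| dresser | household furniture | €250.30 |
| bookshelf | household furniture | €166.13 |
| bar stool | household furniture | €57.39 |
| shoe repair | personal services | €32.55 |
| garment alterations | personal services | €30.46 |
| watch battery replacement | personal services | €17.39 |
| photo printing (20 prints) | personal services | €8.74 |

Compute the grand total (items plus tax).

€1086.94

Office chair €355.27: household furniture → 7% + 4% surcharge = 11% → €39.08
Extension cord €23.03: all other tangible goods → 5.5% → €1.27
Desk lamp €60.15: household furniture → 7% → €4.21
Dresser €250.30: household furniture → 7% → €17.52
Bookshelf €166.13: household furniture → 7% → €11.63
Bar stool €57.39: household furniture → 7% → €4.02
Shoe repair €32.55: personal services → 8.75% → €2.85
Garment alterations €30.46: personal services → 8.75% → €2.67
Watch battery replacement €17.39: personal services → 8.75% → €1.52
Photo printing (20 prints) €8.74: personal services → 8.75% → €0.76
Subtotal = €1001.41; tax = €85.53; total due = €1086.94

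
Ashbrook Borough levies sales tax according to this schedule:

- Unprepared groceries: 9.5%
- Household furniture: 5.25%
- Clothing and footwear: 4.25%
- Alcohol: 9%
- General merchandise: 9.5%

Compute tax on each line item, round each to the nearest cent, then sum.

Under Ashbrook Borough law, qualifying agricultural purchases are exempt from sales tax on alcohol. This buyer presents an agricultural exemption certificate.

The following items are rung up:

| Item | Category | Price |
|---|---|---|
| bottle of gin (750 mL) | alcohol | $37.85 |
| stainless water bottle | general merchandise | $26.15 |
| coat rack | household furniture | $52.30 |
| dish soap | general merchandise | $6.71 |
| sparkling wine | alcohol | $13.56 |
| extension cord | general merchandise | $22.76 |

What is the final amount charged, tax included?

Bottle of gin (750 mL) $37.85: alcohol, buyer-exempt → 0% → $0.00
Stainless water bottle $26.15: general merchandise → 9.5% → $2.48
Coat rack $52.30: household furniture → 5.25% → $2.75
Dish soap $6.71: general merchandise → 9.5% → $0.64
Sparkling wine $13.56: alcohol, buyer-exempt → 0% → $0.00
Extension cord $22.76: general merchandise → 9.5% → $2.16
Subtotal = $159.33; tax = $8.03; total due = $167.36

$167.36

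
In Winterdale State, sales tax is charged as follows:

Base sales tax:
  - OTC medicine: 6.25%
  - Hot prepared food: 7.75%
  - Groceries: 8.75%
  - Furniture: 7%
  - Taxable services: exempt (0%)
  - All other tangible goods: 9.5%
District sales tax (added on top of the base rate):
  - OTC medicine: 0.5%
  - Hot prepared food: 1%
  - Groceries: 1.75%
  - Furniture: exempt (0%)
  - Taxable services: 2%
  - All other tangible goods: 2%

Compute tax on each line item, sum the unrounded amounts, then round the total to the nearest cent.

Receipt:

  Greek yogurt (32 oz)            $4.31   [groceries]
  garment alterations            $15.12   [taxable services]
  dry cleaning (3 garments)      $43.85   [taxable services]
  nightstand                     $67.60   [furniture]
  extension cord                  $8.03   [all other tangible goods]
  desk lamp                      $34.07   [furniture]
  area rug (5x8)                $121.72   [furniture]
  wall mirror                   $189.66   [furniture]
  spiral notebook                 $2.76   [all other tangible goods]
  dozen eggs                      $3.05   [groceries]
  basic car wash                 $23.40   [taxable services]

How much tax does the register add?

Greek yogurt (32 oz) $4.31: groceries → 8.75% + 1.75% district = 10.5% → $0.45255
Garment alterations $15.12: taxable services → 0% + 2% district = 2% → $0.3024
Dry cleaning (3 garments) $43.85: taxable services → 0% + 2% district = 2% → $0.877
Nightstand $67.60: furniture → 7% + 0% district = 7% → $4.732
Extension cord $8.03: all other tangible goods → 9.5% + 2% district = 11.5% → $0.92345
Desk lamp $34.07: furniture → 7% + 0% district = 7% → $2.3849
Area rug (5x8) $121.72: furniture → 7% + 0% district = 7% → $8.5204
Wall mirror $189.66: furniture → 7% + 0% district = 7% → $13.2762
Spiral notebook $2.76: all other tangible goods → 9.5% + 2% district = 11.5% → $0.3174
Dozen eggs $3.05: groceries → 8.75% + 1.75% district = 10.5% → $0.32025
Basic car wash $23.40: taxable services → 0% + 2% district = 2% → $0.468
Unrounded tax sum = $32.57455 → $32.57

$32.57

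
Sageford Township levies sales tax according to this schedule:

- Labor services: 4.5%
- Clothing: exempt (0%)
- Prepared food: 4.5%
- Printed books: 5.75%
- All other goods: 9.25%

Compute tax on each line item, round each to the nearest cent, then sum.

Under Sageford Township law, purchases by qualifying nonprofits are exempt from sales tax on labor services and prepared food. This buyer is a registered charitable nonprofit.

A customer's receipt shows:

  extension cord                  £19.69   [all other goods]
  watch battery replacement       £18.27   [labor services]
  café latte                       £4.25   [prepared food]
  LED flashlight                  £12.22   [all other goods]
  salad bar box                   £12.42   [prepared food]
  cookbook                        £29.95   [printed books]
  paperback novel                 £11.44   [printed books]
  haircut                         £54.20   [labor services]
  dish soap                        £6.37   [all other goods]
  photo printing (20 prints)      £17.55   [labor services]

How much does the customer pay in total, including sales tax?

£192.28

Extension cord £19.69: all other goods → 9.25% → £1.82
Watch battery replacement £18.27: labor services, buyer-exempt → 0% → £0.00
Café latte £4.25: prepared food, buyer-exempt → 0% → £0.00
LED flashlight £12.22: all other goods → 9.25% → £1.13
Salad bar box £12.42: prepared food, buyer-exempt → 0% → £0.00
Cookbook £29.95: printed books → 5.75% → £1.72
Paperback novel £11.44: printed books → 5.75% → £0.66
Haircut £54.20: labor services, buyer-exempt → 0% → £0.00
Dish soap £6.37: all other goods → 9.25% → £0.59
Photo printing (20 prints) £17.55: labor services, buyer-exempt → 0% → £0.00
Subtotal = £186.36; tax = £5.92; total due = £192.28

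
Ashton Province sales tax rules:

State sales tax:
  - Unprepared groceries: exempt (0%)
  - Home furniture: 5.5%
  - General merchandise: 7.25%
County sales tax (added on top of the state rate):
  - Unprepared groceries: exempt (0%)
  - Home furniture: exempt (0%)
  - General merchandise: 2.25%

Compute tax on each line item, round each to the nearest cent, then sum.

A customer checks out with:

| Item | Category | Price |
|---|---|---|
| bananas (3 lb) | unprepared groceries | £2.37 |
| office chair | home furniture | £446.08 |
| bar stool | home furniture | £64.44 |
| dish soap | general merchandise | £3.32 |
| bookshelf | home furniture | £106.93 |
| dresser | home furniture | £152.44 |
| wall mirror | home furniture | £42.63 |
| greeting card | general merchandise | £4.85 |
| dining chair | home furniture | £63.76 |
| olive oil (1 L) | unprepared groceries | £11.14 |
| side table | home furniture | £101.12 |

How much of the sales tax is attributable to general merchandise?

Dish soap £3.32: general merchandise → 7.25% + 2.25% county = 9.5% → £0.32
Greeting card £4.85: general merchandise → 7.25% + 2.25% county = 9.5% → £0.46
Tax on general merchandise = £0.32 + £0.46 = £0.78

£0.78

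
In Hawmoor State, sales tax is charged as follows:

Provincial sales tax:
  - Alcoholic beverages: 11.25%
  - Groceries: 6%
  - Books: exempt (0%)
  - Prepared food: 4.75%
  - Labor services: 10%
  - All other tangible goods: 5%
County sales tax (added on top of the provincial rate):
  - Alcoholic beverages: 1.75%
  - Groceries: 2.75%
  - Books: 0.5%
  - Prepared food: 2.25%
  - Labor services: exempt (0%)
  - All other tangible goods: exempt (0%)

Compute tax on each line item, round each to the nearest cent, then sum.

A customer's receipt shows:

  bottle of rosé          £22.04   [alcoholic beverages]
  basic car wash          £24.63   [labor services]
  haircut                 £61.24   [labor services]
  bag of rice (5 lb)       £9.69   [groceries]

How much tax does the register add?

Bottle of rosé £22.04: alcoholic beverages → 11.25% + 1.75% county = 13% → £2.87
Basic car wash £24.63: labor services → 10% + 0% county = 10% → £2.46
Haircut £61.24: labor services → 10% + 0% county = 10% → £6.12
Bag of rice (5 lb) £9.69: groceries → 6% + 2.75% county = 8.75% → £0.85
Total tax = £2.87 + £2.46 + £6.12 + £0.85 = £12.30

£12.30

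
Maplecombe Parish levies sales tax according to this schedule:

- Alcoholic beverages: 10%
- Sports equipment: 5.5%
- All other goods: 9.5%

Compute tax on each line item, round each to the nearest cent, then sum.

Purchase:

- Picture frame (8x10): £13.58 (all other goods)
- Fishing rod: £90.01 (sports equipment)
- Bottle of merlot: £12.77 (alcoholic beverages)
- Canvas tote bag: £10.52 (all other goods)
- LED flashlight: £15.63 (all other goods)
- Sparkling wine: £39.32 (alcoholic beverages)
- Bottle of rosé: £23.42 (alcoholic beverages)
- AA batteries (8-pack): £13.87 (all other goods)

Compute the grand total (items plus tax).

Picture frame (8x10) £13.58: all other goods → 9.5% → £1.29
Fishing rod £90.01: sports equipment → 5.5% → £4.95
Bottle of merlot £12.77: alcoholic beverages → 10% → £1.28
Canvas tote bag £10.52: all other goods → 9.5% → £1.00
LED flashlight £15.63: all other goods → 9.5% → £1.48
Sparkling wine £39.32: alcoholic beverages → 10% → £3.93
Bottle of rosé £23.42: alcoholic beverages → 10% → £2.34
AA batteries (8-pack) £13.87: all other goods → 9.5% → £1.32
Subtotal = £219.12; tax = £17.59; total due = £236.71

£236.71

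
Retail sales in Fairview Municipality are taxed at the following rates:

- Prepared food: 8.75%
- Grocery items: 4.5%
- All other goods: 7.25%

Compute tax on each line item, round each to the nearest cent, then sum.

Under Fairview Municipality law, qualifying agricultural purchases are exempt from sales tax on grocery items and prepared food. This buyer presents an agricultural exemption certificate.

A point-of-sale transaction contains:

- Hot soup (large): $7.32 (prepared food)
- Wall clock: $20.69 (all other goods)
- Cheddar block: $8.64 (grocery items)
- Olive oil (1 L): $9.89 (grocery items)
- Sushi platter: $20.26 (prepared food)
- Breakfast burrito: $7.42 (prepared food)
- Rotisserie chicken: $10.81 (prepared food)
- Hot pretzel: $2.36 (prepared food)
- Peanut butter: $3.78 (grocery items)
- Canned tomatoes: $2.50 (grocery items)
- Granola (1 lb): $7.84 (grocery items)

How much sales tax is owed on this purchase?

$1.50

Hot soup (large) $7.32: prepared food, buyer-exempt → 0% → $0.00
Wall clock $20.69: all other goods → 7.25% → $1.50
Cheddar block $8.64: grocery items, buyer-exempt → 0% → $0.00
Olive oil (1 L) $9.89: grocery items, buyer-exempt → 0% → $0.00
Sushi platter $20.26: prepared food, buyer-exempt → 0% → $0.00
Breakfast burrito $7.42: prepared food, buyer-exempt → 0% → $0.00
Rotisserie chicken $10.81: prepared food, buyer-exempt → 0% → $0.00
Hot pretzel $2.36: prepared food, buyer-exempt → 0% → $0.00
Peanut butter $3.78: grocery items, buyer-exempt → 0% → $0.00
Canned tomatoes $2.50: grocery items, buyer-exempt → 0% → $0.00
Granola (1 lb) $7.84: grocery items, buyer-exempt → 0% → $0.00
Total tax = $1.50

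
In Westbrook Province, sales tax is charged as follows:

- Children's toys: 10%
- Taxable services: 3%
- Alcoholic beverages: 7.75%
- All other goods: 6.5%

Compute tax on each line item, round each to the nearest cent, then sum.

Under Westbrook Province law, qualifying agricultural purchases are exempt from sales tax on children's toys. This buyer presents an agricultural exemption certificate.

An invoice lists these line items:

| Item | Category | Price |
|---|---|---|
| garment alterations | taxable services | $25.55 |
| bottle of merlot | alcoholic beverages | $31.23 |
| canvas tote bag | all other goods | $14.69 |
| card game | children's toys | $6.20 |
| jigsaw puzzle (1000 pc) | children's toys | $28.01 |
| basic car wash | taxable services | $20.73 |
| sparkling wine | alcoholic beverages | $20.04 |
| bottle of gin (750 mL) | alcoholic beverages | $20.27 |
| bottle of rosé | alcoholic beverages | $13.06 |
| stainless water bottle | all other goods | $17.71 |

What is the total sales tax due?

Garment alterations $25.55: taxable services → 3% → $0.77
Bottle of merlot $31.23: alcoholic beverages → 7.75% → $2.42
Canvas tote bag $14.69: all other goods → 6.5% → $0.95
Card game $6.20: children's toys, buyer-exempt → 0% → $0.00
Jigsaw puzzle (1000 pc) $28.01: children's toys, buyer-exempt → 0% → $0.00
Basic car wash $20.73: taxable services → 3% → $0.62
Sparkling wine $20.04: alcoholic beverages → 7.75% → $1.55
Bottle of gin (750 mL) $20.27: alcoholic beverages → 7.75% → $1.57
Bottle of rosé $13.06: alcoholic beverages → 7.75% → $1.01
Stainless water bottle $17.71: all other goods → 6.5% → $1.15
Total tax = $0.77 + $2.42 + $0.95 + $0.62 + $1.55 + $1.57 + $1.01 + $1.15 = $10.04

$10.04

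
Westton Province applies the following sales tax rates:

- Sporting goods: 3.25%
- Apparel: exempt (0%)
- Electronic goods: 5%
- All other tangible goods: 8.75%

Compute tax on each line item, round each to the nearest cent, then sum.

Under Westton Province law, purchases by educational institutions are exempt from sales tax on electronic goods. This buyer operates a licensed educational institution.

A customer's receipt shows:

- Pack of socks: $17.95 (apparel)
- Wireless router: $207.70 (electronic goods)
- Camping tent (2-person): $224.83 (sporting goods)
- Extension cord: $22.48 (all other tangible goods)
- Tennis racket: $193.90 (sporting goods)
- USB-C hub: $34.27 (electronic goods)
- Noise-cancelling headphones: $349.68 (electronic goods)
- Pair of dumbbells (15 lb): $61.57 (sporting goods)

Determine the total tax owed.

$17.58

Pack of socks $17.95: apparel → 0% → $0.00
Wireless router $207.70: electronic goods, buyer-exempt → 0% → $0.00
Camping tent (2-person) $224.83: sporting goods → 3.25% → $7.31
Extension cord $22.48: all other tangible goods → 8.75% → $1.97
Tennis racket $193.90: sporting goods → 3.25% → $6.30
USB-C hub $34.27: electronic goods, buyer-exempt → 0% → $0.00
Noise-cancelling headphones $349.68: electronic goods, buyer-exempt → 0% → $0.00
Pair of dumbbells (15 lb) $61.57: sporting goods → 3.25% → $2.00
Total tax = $7.31 + $1.97 + $6.30 + $2.00 = $17.58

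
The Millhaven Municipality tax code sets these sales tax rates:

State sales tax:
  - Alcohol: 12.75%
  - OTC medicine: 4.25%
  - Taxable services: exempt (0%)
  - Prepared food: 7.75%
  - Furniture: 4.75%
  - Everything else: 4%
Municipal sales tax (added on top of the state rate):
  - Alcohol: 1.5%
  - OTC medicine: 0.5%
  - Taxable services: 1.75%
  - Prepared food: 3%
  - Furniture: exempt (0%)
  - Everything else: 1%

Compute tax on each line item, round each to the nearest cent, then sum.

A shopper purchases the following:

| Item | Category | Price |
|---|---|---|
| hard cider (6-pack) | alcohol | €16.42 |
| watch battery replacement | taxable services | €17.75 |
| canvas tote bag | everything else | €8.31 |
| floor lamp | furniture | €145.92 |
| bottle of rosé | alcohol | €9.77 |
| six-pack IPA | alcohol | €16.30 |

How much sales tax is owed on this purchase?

Hard cider (6-pack) €16.42: alcohol → 12.75% + 1.5% municipal = 14.25% → €2.34
Watch battery replacement €17.75: taxable services → 0% + 1.75% municipal = 1.75% → €0.31
Canvas tote bag €8.31: everything else → 4% + 1% municipal = 5% → €0.42
Floor lamp €145.92: furniture → 4.75% + 0% municipal = 4.75% → €6.93
Bottle of rosé €9.77: alcohol → 12.75% + 1.5% municipal = 14.25% → €1.39
Six-pack IPA €16.30: alcohol → 12.75% + 1.5% municipal = 14.25% → €2.32
Total tax = €2.34 + €0.31 + €0.42 + €6.93 + €1.39 + €2.32 = €13.71

€13.71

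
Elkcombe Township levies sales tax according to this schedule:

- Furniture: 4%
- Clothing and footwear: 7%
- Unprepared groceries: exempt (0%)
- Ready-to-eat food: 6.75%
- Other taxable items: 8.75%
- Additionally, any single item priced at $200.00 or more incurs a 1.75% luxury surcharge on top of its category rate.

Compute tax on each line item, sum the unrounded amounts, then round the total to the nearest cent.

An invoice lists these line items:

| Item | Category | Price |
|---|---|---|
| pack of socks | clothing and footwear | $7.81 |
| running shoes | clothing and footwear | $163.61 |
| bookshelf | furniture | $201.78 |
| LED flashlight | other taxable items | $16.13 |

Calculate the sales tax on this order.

$25.01

Pack of socks $7.81: clothing and footwear → 7% → $0.5467
Running shoes $163.61: clothing and footwear → 7% → $11.4527
Bookshelf $201.78: furniture → 4% + 1.75% surcharge = 5.75% → $11.60235
LED flashlight $16.13: other taxable items → 8.75% → $1.411375
Unrounded tax sum = $25.013125 → $25.01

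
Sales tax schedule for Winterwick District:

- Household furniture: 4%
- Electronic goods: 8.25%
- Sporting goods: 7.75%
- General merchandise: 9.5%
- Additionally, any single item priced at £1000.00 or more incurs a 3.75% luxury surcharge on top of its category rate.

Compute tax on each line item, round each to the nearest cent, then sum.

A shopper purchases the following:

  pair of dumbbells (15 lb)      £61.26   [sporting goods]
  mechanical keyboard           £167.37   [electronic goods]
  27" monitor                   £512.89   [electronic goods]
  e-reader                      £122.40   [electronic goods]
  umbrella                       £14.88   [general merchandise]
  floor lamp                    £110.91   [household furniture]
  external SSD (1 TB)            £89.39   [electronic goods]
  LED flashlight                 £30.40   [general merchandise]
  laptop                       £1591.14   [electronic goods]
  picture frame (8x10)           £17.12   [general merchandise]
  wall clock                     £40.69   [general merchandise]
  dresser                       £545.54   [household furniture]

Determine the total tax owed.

Pair of dumbbells (15 lb) £61.26: sporting goods → 7.75% → £4.75
Mechanical keyboard £167.37: electronic goods → 8.25% → £13.81
27" monitor £512.89: electronic goods → 8.25% → £42.31
E-reader £122.40: electronic goods → 8.25% → £10.10
Umbrella £14.88: general merchandise → 9.5% → £1.41
Floor lamp £110.91: household furniture → 4% → £4.44
External SSD (1 TB) £89.39: electronic goods → 8.25% → £7.37
LED flashlight £30.40: general merchandise → 9.5% → £2.89
Laptop £1591.14: electronic goods → 8.25% + 3.75% surcharge = 12% → £190.94
Picture frame (8x10) £17.12: general merchandise → 9.5% → £1.63
Wall clock £40.69: general merchandise → 9.5% → £3.87
Dresser £545.54: household furniture → 4% → £21.82
Total tax = £4.75 + £13.81 + £42.31 + £10.10 + £1.41 + £4.44 + £7.37 + £2.89 + £190.94 + £1.63 + £3.87 + £21.82 = £305.34

£305.34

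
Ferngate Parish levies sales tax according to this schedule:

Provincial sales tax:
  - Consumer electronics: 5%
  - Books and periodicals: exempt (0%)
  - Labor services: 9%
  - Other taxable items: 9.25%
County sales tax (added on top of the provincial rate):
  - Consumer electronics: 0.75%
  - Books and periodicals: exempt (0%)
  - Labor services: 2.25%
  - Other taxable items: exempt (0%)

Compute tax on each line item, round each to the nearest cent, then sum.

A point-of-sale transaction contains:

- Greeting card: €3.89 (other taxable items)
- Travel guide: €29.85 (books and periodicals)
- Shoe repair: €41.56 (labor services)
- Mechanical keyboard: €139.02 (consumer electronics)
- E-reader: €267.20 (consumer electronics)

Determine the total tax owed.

Greeting card €3.89: other taxable items → 9.25% + 0% county = 9.25% → €0.36
Travel guide €29.85: books and periodicals → 0% + 0% county = 0% → €0.00
Shoe repair €41.56: labor services → 9% + 2.25% county = 11.25% → €4.68
Mechanical keyboard €139.02: consumer electronics → 5% + 0.75% county = 5.75% → €7.99
E-reader €267.20: consumer electronics → 5% + 0.75% county = 5.75% → €15.36
Total tax = €0.36 + €4.68 + €7.99 + €15.36 = €28.39

€28.39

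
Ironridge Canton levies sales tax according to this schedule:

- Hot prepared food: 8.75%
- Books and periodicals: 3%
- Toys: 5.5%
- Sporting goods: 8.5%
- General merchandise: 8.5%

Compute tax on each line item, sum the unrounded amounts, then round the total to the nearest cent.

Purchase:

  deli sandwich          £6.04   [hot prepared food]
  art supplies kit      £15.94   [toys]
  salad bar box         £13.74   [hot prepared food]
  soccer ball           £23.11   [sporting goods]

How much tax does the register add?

£4.57

Deli sandwich £6.04: hot prepared food → 8.75% → £0.5285
Art supplies kit £15.94: toys → 5.5% → £0.8767
Salad bar box £13.74: hot prepared food → 8.75% → £1.20225
Soccer ball £23.11: sporting goods → 8.5% → £1.96435
Unrounded tax sum = £4.5718 → £4.57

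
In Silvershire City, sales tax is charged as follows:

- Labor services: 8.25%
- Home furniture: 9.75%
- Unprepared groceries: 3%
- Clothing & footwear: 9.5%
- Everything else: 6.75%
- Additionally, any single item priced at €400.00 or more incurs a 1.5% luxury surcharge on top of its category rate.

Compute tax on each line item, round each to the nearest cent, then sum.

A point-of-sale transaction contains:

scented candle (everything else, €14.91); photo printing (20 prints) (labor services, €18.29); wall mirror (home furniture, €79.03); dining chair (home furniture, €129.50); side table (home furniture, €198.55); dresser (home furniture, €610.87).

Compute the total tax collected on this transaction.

Scented candle €14.91: everything else → 6.75% → €1.01
Photo printing (20 prints) €18.29: labor services → 8.25% → €1.51
Wall mirror €79.03: home furniture → 9.75% → €7.71
Dining chair €129.50: home furniture → 9.75% → €12.63
Side table €198.55: home furniture → 9.75% → €19.36
Dresser €610.87: home furniture → 9.75% + 1.5% surcharge = 11.25% → €68.72
Total tax = €1.01 + €1.51 + €7.71 + €12.63 + €19.36 + €68.72 = €110.94

€110.94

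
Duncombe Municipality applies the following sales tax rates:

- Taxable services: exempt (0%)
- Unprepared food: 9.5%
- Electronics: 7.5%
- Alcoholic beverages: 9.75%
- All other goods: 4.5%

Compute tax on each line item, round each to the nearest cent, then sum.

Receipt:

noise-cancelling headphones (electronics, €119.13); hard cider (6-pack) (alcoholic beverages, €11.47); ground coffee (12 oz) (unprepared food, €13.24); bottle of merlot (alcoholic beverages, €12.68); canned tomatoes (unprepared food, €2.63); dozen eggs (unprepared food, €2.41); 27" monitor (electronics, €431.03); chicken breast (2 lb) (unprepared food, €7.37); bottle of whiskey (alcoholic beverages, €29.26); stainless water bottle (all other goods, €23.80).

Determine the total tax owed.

Noise-cancelling headphones €119.13: electronics → 7.5% → €8.93
Hard cider (6-pack) €11.47: alcoholic beverages → 9.75% → €1.12
Ground coffee (12 oz) €13.24: unprepared food → 9.5% → €1.26
Bottle of merlot €12.68: alcoholic beverages → 9.75% → €1.24
Canned tomatoes €2.63: unprepared food → 9.5% → €0.25
Dozen eggs €2.41: unprepared food → 9.5% → €0.23
27" monitor €431.03: electronics → 7.5% → €32.33
Chicken breast (2 lb) €7.37: unprepared food → 9.5% → €0.70
Bottle of whiskey €29.26: alcoholic beverages → 9.75% → €2.85
Stainless water bottle €23.80: all other goods → 4.5% → €1.07
Total tax = €8.93 + €1.12 + €1.26 + €1.24 + €0.25 + €0.23 + €32.33 + €0.70 + €2.85 + €1.07 = €49.98

€49.98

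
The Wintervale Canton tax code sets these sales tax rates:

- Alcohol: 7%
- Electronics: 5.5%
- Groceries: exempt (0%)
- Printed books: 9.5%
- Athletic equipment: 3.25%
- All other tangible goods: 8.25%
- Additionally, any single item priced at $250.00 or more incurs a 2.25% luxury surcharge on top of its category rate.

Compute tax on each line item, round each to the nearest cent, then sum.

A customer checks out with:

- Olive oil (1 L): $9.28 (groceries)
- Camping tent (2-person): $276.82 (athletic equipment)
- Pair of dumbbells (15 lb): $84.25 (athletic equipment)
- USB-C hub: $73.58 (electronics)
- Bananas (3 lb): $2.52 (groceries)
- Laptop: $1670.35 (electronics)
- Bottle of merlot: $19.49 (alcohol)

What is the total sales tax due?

Olive oil (1 L) $9.28: groceries → 0% → $0.00
Camping tent (2-person) $276.82: athletic equipment → 3.25% + 2.25% surcharge = 5.5% → $15.23
Pair of dumbbells (15 lb) $84.25: athletic equipment → 3.25% → $2.74
USB-C hub $73.58: electronics → 5.5% → $4.05
Bananas (3 lb) $2.52: groceries → 0% → $0.00
Laptop $1670.35: electronics → 5.5% + 2.25% surcharge = 7.75% → $129.45
Bottle of merlot $19.49: alcohol → 7% → $1.36
Total tax = $15.23 + $2.74 + $4.05 + $129.45 + $1.36 = $152.83

$152.83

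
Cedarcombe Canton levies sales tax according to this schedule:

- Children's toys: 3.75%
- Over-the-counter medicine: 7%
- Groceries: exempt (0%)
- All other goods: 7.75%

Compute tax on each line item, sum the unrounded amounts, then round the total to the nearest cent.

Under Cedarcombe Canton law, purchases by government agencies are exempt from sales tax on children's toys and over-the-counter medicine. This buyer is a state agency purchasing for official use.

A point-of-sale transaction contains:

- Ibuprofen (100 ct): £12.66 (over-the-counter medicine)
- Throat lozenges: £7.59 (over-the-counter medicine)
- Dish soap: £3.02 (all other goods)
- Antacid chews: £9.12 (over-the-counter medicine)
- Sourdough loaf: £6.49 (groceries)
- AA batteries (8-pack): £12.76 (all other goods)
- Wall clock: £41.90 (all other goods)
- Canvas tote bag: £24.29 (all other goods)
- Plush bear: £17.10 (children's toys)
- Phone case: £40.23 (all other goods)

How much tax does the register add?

Ibuprofen (100 ct) £12.66: over-the-counter medicine, buyer-exempt → 0% → £0.00
Throat lozenges £7.59: over-the-counter medicine, buyer-exempt → 0% → £0.00
Dish soap £3.02: all other goods → 7.75% → £0.23405
Antacid chews £9.12: over-the-counter medicine, buyer-exempt → 0% → £0.00
Sourdough loaf £6.49: groceries → 0% → £0.00
AA batteries (8-pack) £12.76: all other goods → 7.75% → £0.9889
Wall clock £41.90: all other goods → 7.75% → £3.24725
Canvas tote bag £24.29: all other goods → 7.75% → £1.882475
Plush bear £17.10: children's toys, buyer-exempt → 0% → £0.00
Phone case £40.23: all other goods → 7.75% → £3.117825
Unrounded tax sum = £9.4705 → £9.47

£9.47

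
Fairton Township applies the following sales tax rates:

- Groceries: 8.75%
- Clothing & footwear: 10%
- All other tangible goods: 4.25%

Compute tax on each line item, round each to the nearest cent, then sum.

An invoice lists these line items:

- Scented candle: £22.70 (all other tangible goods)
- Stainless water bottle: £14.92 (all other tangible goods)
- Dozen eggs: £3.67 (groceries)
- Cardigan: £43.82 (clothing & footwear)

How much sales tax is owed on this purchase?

Scented candle £22.70: all other tangible goods → 4.25% → £0.96
Stainless water bottle £14.92: all other tangible goods → 4.25% → £0.63
Dozen eggs £3.67: groceries → 8.75% → £0.32
Cardigan £43.82: clothing & footwear → 10% → £4.38
Total tax = £0.96 + £0.63 + £0.32 + £4.38 = £6.29

£6.29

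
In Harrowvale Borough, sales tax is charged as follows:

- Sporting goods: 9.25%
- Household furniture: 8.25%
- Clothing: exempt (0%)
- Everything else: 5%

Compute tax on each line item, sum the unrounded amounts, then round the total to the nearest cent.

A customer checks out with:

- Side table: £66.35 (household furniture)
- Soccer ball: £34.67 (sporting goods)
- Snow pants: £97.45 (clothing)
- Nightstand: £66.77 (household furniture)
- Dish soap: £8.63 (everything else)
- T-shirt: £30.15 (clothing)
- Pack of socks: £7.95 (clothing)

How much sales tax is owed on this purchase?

£14.62

Side table £66.35: household furniture → 8.25% → £5.473875
Soccer ball £34.67: sporting goods → 9.25% → £3.206975
Snow pants £97.45: clothing → 0% → £0.00
Nightstand £66.77: household furniture → 8.25% → £5.508525
Dish soap £8.63: everything else → 5% → £0.4315
T-shirt £30.15: clothing → 0% → £0.00
Pack of socks £7.95: clothing → 0% → £0.00
Unrounded tax sum = £14.620875 → £14.62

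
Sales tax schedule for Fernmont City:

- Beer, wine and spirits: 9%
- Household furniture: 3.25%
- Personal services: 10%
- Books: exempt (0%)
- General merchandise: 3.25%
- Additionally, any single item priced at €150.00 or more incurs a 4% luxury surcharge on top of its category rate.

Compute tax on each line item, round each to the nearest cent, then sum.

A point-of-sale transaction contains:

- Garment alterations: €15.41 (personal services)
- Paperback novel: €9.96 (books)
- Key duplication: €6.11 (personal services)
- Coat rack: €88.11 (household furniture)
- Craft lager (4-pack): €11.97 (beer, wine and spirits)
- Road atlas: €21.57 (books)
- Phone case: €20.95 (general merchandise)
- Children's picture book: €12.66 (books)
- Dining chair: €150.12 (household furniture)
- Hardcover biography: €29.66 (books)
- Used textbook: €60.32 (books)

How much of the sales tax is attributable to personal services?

Garment alterations €15.41: personal services → 10% → €1.54
Key duplication €6.11: personal services → 10% → €0.61
Tax on personal services = €1.54 + €0.61 = €2.15

€2.15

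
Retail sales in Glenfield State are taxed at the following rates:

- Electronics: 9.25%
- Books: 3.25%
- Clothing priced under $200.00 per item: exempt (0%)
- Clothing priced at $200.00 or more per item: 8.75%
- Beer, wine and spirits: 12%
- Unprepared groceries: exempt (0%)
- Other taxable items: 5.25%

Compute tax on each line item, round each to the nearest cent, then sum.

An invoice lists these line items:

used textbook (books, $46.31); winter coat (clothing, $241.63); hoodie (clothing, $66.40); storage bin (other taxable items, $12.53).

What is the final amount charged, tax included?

Used textbook $46.31: books → 3.25% → $1.51
Winter coat $241.63: clothing, $200.00 or more → 8.75% → $21.14
Hoodie $66.40: clothing, under $200.00 → 0% → $0.00
Storage bin $12.53: other taxable items → 5.25% → $0.66
Subtotal = $366.87; tax = $23.31; total due = $390.18

$390.18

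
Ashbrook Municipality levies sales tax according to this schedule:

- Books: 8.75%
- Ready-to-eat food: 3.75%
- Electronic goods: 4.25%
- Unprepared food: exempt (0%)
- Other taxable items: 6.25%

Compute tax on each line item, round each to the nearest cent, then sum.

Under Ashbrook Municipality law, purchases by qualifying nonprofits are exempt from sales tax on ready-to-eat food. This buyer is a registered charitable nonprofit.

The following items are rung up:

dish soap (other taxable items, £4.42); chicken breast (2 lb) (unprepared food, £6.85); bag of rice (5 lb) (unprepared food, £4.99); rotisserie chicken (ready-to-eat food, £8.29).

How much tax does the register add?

£0.28

Dish soap £4.42: other taxable items → 6.25% → £0.28
Chicken breast (2 lb) £6.85: unprepared food → 0% → £0.00
Bag of rice (5 lb) £4.99: unprepared food → 0% → £0.00
Rotisserie chicken £8.29: ready-to-eat food, buyer-exempt → 0% → £0.00
Total tax = £0.28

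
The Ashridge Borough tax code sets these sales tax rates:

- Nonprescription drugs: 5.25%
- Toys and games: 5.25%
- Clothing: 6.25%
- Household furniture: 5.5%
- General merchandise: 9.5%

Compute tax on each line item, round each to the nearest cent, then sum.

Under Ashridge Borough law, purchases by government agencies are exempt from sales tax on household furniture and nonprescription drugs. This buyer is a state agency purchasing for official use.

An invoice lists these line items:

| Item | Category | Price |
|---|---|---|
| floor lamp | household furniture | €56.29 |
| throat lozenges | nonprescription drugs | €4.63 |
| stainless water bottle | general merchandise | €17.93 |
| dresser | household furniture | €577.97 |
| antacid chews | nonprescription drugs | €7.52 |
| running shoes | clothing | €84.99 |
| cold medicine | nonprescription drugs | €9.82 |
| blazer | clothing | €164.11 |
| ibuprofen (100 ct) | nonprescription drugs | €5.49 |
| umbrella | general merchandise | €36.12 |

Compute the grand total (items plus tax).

€985.57

Floor lamp €56.29: household furniture, buyer-exempt → 0% → €0.00
Throat lozenges €4.63: nonprescription drugs, buyer-exempt → 0% → €0.00
Stainless water bottle €17.93: general merchandise → 9.5% → €1.70
Dresser €577.97: household furniture, buyer-exempt → 0% → €0.00
Antacid chews €7.52: nonprescription drugs, buyer-exempt → 0% → €0.00
Running shoes €84.99: clothing → 6.25% → €5.31
Cold medicine €9.82: nonprescription drugs, buyer-exempt → 0% → €0.00
Blazer €164.11: clothing → 6.25% → €10.26
Ibuprofen (100 ct) €5.49: nonprescription drugs, buyer-exempt → 0% → €0.00
Umbrella €36.12: general merchandise → 9.5% → €3.43
Subtotal = €964.87; tax = €20.70; total due = €985.57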